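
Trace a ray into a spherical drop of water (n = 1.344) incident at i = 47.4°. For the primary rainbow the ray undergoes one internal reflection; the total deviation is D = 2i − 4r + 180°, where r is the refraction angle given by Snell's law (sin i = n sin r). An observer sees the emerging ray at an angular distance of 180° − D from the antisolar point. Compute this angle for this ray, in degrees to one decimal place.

38.0°

sin r = sin 47.4° / 1.344 = 0.7361/1.344 = 0.5477; r = 33.21°.
D = 2·47.4° − 4·33.21° + 180° = 94.80° − 132.84° + 180° = 141.96°.
Angle from antisolar point = 180° − D = 38.04°.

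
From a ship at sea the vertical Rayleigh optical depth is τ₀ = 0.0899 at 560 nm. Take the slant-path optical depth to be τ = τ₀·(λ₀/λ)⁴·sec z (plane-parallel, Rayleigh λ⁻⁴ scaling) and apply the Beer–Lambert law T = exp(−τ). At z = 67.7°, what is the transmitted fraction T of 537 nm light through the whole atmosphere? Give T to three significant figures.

sec 67.7° = 2.6354.
τ = 0.0899 × (560/537)⁴ × 2.6354 = 0.0899 × 1.1826 × 2.6354 = 0.2802.
T = exp(−0.2802) = 0.7556.

0.756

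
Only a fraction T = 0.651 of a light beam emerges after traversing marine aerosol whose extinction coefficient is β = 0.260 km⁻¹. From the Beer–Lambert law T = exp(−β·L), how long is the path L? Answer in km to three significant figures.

Beer–Lambert: T = exp(−βL) ⇒ L = −ln(T)/β = −ln(0.651)/0.260 = 0.4292/0.260 = 1.651 km.

1.65 km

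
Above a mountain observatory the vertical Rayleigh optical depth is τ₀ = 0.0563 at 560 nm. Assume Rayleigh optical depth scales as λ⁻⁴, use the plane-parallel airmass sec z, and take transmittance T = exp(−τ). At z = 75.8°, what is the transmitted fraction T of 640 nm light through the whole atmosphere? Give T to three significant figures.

0.874

sec 75.8° = 4.0765.
τ = 0.0563 × (560/640)⁴ × 4.0765 = 0.0563 × 0.5862 × 4.0765 = 0.1345.
T = exp(−0.1345) = 0.8741.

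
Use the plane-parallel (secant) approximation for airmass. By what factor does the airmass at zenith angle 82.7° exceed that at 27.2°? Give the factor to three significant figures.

X(82.7°)/X(27.2°) = sec 82.7° / sec 27.2° = cos 27.2° / cos 82.7° = 0.8894/0.1271 = 6.9997.

7.00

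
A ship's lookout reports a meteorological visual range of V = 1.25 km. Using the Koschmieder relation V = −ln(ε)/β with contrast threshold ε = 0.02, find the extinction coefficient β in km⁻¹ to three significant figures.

β = −ln(0.02) / V = 3.912 / 1.25 = 3.1296 km⁻¹.

3.13 km⁻¹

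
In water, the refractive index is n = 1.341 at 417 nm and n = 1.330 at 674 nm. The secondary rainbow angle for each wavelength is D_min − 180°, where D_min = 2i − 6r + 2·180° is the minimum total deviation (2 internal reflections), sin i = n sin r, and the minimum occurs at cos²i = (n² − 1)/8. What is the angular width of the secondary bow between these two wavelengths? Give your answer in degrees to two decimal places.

At 417 nm (n = 1.341): cos²i = 0.09979 → i = 71.586°, r = 45.034°, D_min = 232.966°, rainbow angle = 52.966°.
At 674 nm (n = 1.330): cos²i = 0.09611 → i = 71.940°, r = 45.630°, D_min = 230.101°, rainbow angle = 50.101°.
Angular width = |52.966° − 50.101°| = 2.865°.

2.86°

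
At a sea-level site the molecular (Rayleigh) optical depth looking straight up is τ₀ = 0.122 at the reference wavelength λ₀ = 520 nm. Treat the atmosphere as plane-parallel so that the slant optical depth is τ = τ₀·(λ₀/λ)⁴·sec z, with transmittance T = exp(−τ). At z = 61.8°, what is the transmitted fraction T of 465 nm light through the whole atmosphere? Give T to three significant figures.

sec 61.8° = 2.1162.
τ = 0.122 × (520/465)⁴ × 2.1162 = 0.122 × 1.5639 × 2.1162 = 0.4038.
T = exp(−0.4038) = 0.6678.

0.668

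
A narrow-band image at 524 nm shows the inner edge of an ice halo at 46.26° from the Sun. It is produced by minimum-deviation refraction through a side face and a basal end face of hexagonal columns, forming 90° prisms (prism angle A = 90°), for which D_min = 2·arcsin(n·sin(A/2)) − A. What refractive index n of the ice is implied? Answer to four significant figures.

1.312

Rearranging: n = sin((D_min + A)/2) / sin(A/2).
(D_min + A)/2 = (46.26° + 90°)/2 = 68.130°.
n = sin 68.130° / sin 45° = 0.9280 / 0.7071 = 1.3124.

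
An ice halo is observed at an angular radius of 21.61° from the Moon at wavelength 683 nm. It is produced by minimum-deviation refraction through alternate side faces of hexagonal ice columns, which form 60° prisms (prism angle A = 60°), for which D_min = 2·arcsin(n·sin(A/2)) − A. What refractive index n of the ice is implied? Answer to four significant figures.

1.307

Rearranging: n = sin((D_min + A)/2) / sin(A/2).
(D_min + A)/2 = (21.61° + 60°)/2 = 40.805°.
n = sin 40.805° / sin 30° = 0.6535 / 0.5000 = 1.3070.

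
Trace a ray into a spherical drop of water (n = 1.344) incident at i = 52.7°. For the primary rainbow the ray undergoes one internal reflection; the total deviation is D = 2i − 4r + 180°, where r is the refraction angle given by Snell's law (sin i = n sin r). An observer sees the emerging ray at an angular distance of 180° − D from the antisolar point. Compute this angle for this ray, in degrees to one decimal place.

sin r = sin 52.7° / 1.344 = 0.7955/1.344 = 0.5919; r = 36.29°.
D = 2·52.7° − 4·36.29° + 180° = 105.40° − 145.16° + 180° = 140.24°.
Angle from antisolar point = 180° − D = 39.76°.

39.8°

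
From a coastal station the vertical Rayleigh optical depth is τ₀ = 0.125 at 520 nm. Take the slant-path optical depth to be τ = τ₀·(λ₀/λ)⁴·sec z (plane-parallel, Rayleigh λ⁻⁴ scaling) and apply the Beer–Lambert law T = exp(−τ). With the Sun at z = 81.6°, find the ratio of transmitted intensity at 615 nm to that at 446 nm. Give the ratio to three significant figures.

Airmass: sec 81.6° = 6.8454.
τ(615 nm) = 0.125 × (520/615)⁴ × 6.8454 = 0.125 × 0.5111 × 6.8454 = 0.4373.
τ(446 nm) = 0.125 × (520/446)⁴ × 6.8454 = 0.125 × 1.8479 × 6.8454 = 1.5812.
T(615)/T(446) = exp(τ_B − τ_A) = exp(1.1438) = 3.1388.

3.14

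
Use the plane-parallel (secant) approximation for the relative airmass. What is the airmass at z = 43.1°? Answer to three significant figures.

X = sec z = 1/cos 43.1° = 1/0.7302 = 1.3696.

1.37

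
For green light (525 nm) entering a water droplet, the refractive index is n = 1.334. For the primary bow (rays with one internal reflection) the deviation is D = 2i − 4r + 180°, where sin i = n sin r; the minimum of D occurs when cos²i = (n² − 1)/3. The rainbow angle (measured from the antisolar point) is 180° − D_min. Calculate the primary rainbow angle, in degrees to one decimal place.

41.9°

cos²i = (1.77956 − 1)/3 = 0.25985; i = arccos(0.50976) = 59.352°.
sin r = sin 59.352°/1.334 = 0.64492; r = 40.159°.
D_min = 2·59.352° − 4·40.159° + 180° = 138.067°.
Rainbow angle = 180° − D_min = 41.933°.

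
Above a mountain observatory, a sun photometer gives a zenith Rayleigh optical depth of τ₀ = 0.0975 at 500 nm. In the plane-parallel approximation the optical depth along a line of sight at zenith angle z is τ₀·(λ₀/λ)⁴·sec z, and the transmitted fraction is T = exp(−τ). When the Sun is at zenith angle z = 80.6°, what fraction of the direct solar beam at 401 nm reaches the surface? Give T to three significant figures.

sec 80.6° = 6.1227.
τ = 0.0975 × (500/401)⁴ × 6.1227 = 0.0975 × 2.4171 × 6.1227 = 1.4430.
T = exp(−1.4430) = 0.2362.

0.236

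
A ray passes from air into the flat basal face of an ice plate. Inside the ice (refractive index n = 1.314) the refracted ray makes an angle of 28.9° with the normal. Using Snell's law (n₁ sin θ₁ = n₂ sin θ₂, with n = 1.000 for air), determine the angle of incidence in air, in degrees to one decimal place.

Snell: sin θ_i = n · sin θ_r = 1.314 × sin 28.9° = 1.314 × 0.4833 = 0.6350.
θ_i = arcsin(0.6350) = 39.42°.

39.4°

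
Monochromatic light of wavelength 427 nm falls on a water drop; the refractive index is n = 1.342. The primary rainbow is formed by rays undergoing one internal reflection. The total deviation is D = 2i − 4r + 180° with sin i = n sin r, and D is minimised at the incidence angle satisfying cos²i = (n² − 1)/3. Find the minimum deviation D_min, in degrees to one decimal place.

139.2°

cos²i = (1.80096 − 1)/3 = 0.26699; i = arccos(0.51671) = 58.888°.
sin r = sin 58.888°/1.342 = 0.63797; r = 39.641°.
D_min = 2·58.888° − 4·39.641° + 180° = 139.213°.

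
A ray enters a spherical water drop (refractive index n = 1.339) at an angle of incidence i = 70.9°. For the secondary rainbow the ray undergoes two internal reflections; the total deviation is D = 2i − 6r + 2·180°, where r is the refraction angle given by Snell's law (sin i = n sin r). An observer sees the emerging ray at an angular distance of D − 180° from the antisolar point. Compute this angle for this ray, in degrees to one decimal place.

sin r = sin 70.9° / 1.339 = 0.9449/1.339 = 0.7057; r = 44.89°.
D = 2·70.9° − 6·44.89° + 2·180° = 141.80° − 269.32° + 360° = 232.48°.
Angle from antisolar point = D − 180° = 52.48°.

52.5°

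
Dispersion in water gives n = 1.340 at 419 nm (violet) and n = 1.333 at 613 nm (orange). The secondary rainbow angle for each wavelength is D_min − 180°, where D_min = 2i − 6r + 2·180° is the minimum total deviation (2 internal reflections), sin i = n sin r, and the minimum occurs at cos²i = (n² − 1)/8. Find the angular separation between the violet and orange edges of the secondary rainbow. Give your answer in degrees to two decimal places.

At 419 nm (n = 1.340): cos²i = 0.09945 → i = 71.618°, r = 45.088°, D_min = 232.709°, rainbow angle = 52.709°.
At 613 nm (n = 1.333): cos²i = 0.09711 → i = 71.843°, r = 45.466°, D_min = 230.891°, rainbow angle = 50.891°.
Angular width = |52.709° − 50.891°| = 1.818°.

1.82°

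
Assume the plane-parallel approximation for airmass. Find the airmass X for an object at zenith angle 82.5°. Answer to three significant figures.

7.66

X = sec z = 1/cos 82.5° = 1/0.1305 = 7.6613.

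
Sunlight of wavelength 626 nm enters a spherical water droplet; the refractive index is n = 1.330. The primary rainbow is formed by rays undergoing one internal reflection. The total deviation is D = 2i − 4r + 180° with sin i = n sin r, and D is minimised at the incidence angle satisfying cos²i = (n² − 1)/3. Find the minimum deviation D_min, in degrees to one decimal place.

cos²i = (1.76890 − 1)/3 = 0.25630; i = arccos(0.50626) = 59.585°.
sin r = sin 59.585°/1.330 = 0.64841; r = 40.422°.
D_min = 2·59.585° − 4·40.422° + 180° = 137.484°.

137.5°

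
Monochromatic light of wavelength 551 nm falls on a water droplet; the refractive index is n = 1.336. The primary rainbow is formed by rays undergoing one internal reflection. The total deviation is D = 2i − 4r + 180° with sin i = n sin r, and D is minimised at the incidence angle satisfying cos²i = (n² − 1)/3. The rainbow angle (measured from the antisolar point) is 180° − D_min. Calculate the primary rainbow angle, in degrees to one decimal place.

cos²i = (1.78490 − 1)/3 = 0.26163; i = arccos(0.51150) = 59.236°.
sin r = sin 59.236°/1.336 = 0.64318; r = 40.029°.
D_min = 2·59.236° − 4·40.029° + 180° = 138.356°.
Rainbow angle = 180° − D_min = 41.644°.

41.6°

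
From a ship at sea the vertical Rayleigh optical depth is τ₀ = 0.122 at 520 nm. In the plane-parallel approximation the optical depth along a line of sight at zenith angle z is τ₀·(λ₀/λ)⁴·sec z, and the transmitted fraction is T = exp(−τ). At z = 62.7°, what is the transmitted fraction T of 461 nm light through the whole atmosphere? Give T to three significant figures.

0.650

sec 62.7° = 2.1803.
τ = 0.122 × (520/461)⁴ × 2.1803 = 0.122 × 1.6189 × 2.1803 = 0.4306.
T = exp(−0.4306) = 0.6501.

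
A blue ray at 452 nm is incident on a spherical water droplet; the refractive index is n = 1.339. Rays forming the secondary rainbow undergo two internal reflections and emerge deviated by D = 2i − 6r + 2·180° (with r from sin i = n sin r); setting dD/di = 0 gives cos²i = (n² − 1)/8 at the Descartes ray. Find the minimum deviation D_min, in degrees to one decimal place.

cos²i = (1.79292 − 1)/8 = 0.09912; i = arccos(0.31483) = 71.650°.
sin r = sin 71.650°/1.339 = 0.70885; r = 45.141°.
D_min = 2·71.650° − 6·45.141° + 360° = 232.451°.

232.5°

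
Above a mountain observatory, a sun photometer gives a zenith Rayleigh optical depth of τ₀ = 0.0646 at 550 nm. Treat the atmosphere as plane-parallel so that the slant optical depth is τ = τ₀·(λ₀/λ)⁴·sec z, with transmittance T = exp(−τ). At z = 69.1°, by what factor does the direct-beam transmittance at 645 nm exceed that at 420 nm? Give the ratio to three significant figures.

1.55

Airmass: sec 69.1° = 2.8032.
τ(645 nm) = 0.0646 × (550/645)⁴ × 2.8032 = 0.0646 × 0.5287 × 2.8032 = 0.0957.
τ(420 nm) = 0.0646 × (550/420)⁴ × 2.8032 = 0.0646 × 2.9407 × 2.8032 = 0.5325.
T(645)/T(420) = exp(τ_B − τ_A) = exp(0.4368) = 1.5477.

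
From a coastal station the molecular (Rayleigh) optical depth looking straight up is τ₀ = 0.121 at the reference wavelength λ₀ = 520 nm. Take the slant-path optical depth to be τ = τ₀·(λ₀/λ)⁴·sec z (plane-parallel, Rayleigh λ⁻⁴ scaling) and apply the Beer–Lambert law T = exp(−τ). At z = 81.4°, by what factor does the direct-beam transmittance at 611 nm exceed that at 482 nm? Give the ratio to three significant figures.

Airmass: sec 81.4° = 6.6874.
τ(611 nm) = 0.121 × (520/611)⁴ × 6.6874 = 0.121 × 0.5246 × 6.6874 = 0.4245.
τ(482 nm) = 0.121 × (520/482)⁴ × 6.6874 = 0.121 × 1.3546 × 6.6874 = 1.0961.
T(611)/T(482) = exp(τ_B − τ_A) = exp(0.6716) = 1.9574.

1.96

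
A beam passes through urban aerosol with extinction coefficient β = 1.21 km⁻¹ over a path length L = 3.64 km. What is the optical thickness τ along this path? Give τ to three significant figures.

4.40

τ = β·L = 1.21 × 3.64 = 4.4044.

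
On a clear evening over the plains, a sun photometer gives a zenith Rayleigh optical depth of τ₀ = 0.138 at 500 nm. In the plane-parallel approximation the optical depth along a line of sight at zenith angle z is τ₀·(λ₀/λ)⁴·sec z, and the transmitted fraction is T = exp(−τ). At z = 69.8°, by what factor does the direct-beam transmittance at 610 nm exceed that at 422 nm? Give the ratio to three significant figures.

1.84

Airmass: sec 69.8° = 2.8960.
τ(610 nm) = 0.138 × (500/610)⁴ × 2.8960 = 0.138 × 0.4514 × 2.8960 = 0.1804.
τ(422 nm) = 0.138 × (500/422)⁴ × 2.8960 = 0.138 × 1.9707 × 2.8960 = 0.7876.
T(610)/T(422) = exp(τ_B − τ_A) = exp(0.6072) = 1.8353.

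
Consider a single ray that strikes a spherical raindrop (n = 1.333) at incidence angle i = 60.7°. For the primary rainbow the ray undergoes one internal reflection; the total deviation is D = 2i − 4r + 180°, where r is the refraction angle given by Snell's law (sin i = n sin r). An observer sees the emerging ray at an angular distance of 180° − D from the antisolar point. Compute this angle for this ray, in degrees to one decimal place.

sin r = sin 60.7° / 1.333 = 0.8721/1.333 = 0.6542; r = 40.86°.
D = 2·60.7° − 4·40.86° + 180° = 121.40° − 163.44° + 180° = 137.96°.
Angle from antisolar point = 180° − D = 42.04°.

42.0°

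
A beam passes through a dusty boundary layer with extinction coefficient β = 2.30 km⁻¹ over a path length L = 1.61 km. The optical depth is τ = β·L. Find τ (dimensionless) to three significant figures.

τ = β·L = 2.30 × 1.61 = 3.7030.

3.70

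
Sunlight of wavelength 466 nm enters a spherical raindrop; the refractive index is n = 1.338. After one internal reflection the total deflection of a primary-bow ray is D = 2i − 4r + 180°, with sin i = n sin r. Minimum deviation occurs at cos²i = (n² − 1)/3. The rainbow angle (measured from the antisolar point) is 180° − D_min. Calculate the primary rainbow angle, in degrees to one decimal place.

41.4°

cos²i = (1.79024 − 1)/3 = 0.26341; i = arccos(0.51324) = 59.120°.
sin r = sin 59.120°/1.338 = 0.64144; r = 39.899°.
D_min = 2·59.120° − 4·39.899° + 180° = 138.643°.
Rainbow angle = 180° − D_min = 41.357°.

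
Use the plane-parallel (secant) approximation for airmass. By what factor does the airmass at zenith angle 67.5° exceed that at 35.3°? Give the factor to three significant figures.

X(67.5°)/X(35.3°) = sec 67.5° / sec 35.3° = cos 35.3° / cos 67.5° = 0.8161/0.3827 = 2.1327.

2.13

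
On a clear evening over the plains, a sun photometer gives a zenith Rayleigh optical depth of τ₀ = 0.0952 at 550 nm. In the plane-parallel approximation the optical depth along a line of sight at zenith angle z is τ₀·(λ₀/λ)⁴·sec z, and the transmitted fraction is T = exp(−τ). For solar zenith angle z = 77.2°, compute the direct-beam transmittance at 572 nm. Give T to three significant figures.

0.693

sec 77.2° = 4.5137.
τ = 0.0952 × (550/572)⁴ × 4.5137 = 0.0952 × 0.8548 × 4.5137 = 0.3673.
T = exp(−0.3673) = 0.6926.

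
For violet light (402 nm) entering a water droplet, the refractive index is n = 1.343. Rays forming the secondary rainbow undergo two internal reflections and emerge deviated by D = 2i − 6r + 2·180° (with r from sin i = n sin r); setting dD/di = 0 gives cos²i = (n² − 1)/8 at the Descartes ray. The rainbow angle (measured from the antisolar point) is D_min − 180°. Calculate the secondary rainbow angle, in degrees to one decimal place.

cos²i = (1.80365 − 1)/8 = 0.10046; i = arccos(0.31695) = 71.522°.
sin r = sin 71.522°/1.343 = 0.70621; r = 44.928°.
D_min = 2·71.522° − 6·44.928° + 360° = 233.478°.
Rainbow angle = D_min − 180° = 53.478°.

53.5°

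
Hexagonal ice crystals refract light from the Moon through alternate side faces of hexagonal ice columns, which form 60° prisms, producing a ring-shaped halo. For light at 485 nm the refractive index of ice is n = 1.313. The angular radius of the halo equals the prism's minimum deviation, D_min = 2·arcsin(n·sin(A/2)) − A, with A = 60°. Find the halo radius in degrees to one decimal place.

22.1°

n·sin(A/2) = 1.313 × sin 30° = 1.313 × 0.5000 = 0.6565.
D_min = 2·arcsin(0.6565) − 60° = 2 × 41.033° − 60° = 22.067°.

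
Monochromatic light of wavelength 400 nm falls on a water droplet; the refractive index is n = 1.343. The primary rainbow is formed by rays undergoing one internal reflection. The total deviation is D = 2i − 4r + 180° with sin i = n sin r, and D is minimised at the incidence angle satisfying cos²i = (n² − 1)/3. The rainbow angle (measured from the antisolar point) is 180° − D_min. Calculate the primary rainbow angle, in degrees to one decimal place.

40.6°

cos²i = (1.80365 − 1)/3 = 0.26788; i = arccos(0.51757) = 58.830°.
sin r = sin 58.830°/1.343 = 0.63711; r = 39.577°.
D_min = 2·58.830° − 4·39.577° + 180° = 139.354°.
Rainbow angle = 180° − D_min = 40.646°.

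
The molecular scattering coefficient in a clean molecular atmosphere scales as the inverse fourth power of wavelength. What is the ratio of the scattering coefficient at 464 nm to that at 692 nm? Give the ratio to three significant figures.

4.95

Rayleigh scattering ∝ λ⁻⁴, so the ratio of coefficients is the inverse fourth power of the wavelength ratio.
σ(464)/σ(692) = (692/464)⁴ = (1.4914)⁴ = 4.947.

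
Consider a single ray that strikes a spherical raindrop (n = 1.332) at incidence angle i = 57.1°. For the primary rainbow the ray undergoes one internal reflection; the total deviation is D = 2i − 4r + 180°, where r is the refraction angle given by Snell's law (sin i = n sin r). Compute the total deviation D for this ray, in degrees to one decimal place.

137.9°

sin r = sin 57.1° / 1.332 = 0.8396/1.332 = 0.6303; r = 39.08°.
D = 2·57.1° − 4·39.08° + 180° = 114.20° − 156.30° + 180° = 137.90°.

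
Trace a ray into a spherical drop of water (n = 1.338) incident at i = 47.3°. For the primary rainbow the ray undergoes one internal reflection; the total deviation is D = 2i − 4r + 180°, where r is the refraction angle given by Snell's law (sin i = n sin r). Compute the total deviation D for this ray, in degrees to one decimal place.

sin r = sin 47.3° / 1.338 = 0.7349/1.338 = 0.5493; r = 33.32°.
D = 2·47.3° − 4·33.32° + 180° = 94.60° − 133.27° + 180° = 141.33°.

141.3°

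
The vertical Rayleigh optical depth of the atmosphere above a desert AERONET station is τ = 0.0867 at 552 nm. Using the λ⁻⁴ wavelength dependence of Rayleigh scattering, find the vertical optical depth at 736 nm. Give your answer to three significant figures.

0.0274

τ(736 nm) = τ(552 nm) × (552/736)⁴ = 0.0867 × (0.7500)⁴ = 0.0867 × 0.3164 = 0.0274.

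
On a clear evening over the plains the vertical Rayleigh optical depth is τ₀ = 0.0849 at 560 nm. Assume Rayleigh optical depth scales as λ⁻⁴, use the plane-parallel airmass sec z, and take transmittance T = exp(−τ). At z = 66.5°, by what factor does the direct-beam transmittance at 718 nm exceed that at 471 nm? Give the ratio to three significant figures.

1.41

Airmass: sec 66.5° = 2.5078.
τ(718 nm) = 0.0849 × (560/718)⁴ × 2.5078 = 0.0849 × 0.3700 × 2.5078 = 0.0788.
τ(471 nm) = 0.0849 × (560/471)⁴ × 2.5078 = 0.0849 × 1.9983 × 2.5078 = 0.4255.
T(718)/T(471) = exp(τ_B − τ_A) = exp(0.3467) = 1.4144.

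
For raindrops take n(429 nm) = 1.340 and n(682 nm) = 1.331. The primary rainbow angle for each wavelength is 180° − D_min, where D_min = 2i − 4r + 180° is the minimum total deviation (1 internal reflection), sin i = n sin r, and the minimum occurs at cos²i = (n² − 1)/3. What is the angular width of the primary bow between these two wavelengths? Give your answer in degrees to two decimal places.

1.30°

At 429 nm (n = 1.340): cos²i = 0.26520 → i = 59.004°, r = 39.770°, D_min = 138.929°, rainbow angle = 41.071°.
At 682 nm (n = 1.331): cos²i = 0.25719 → i = 59.527°, r = 40.356°, D_min = 137.630°, rainbow angle = 42.370°.
Angular width = |41.071° − 42.370°| = 1.299°.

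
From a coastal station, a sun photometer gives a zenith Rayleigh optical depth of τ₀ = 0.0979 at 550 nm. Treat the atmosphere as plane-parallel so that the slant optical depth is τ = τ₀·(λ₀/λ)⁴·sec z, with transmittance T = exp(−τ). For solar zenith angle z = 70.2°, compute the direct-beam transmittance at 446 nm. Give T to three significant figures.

0.513

sec 70.2° = 2.9521.
τ = 0.0979 × (550/446)⁴ × 2.9521 = 0.0979 × 2.3127 × 2.9521 = 0.6684.
T = exp(−0.6684) = 0.5125.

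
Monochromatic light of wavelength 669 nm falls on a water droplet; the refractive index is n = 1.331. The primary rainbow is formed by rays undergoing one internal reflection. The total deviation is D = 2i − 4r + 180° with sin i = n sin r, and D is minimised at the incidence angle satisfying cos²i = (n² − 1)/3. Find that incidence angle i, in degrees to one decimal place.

59.5°

cos²i = (1.331² − 1)/3 = (1.77156 − 1)/3 = 0.25719.
cos i = 0.50714, so i = 59.527°.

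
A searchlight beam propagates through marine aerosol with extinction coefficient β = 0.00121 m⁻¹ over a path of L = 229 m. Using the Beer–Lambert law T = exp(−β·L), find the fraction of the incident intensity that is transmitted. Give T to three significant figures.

τ = β·L = 0.00121 × 229 = 0.2771.
T = exp(−0.2771) = 0.7580.

0.758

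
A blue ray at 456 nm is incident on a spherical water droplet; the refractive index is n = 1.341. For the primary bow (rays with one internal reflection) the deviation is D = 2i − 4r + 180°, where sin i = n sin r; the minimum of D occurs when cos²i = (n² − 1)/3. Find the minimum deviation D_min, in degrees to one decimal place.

cos²i = (1.79828 − 1)/3 = 0.26609; i = arccos(0.51584) = 58.946°.
sin r = sin 58.946°/1.341 = 0.63884; r = 39.705°.
D_min = 2·58.946° − 4·39.705° + 180° = 139.071°.

139.1°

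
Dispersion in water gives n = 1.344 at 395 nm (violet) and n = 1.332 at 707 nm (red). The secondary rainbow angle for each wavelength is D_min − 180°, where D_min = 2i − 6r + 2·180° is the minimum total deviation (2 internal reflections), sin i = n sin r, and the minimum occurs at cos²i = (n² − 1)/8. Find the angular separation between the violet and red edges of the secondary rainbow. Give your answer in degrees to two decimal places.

3.10°

At 395 nm (n = 1.344): cos²i = 0.10079 → i = 71.490°, r = 44.874°, D_min = 233.733°, rainbow angle = 53.733°.
At 707 nm (n = 1.332): cos²i = 0.09678 → i = 71.875°, r = 45.520°, D_min = 230.628°, rainbow angle = 50.628°.
Angular width = |53.733° − 50.628°| = 3.104°.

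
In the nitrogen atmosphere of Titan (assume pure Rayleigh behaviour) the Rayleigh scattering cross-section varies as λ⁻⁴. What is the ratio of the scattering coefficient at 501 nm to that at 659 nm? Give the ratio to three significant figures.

Rayleigh scattering ∝ λ⁻⁴, so the ratio of coefficients is the inverse fourth power of the wavelength ratio.
σ(501)/σ(659) = (659/501)⁴ = (1.3154)⁴ = 2.994.

2.99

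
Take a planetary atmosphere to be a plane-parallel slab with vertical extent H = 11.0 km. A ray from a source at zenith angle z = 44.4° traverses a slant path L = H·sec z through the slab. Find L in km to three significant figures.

15.4 km

sec z = 1/cos 44.4° = 1.3996.
L = 11.0 × 1.3996 = 15.396 km.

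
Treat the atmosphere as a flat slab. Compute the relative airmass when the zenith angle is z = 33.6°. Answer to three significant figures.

1.20

X = sec z = 1/cos 33.6° = 1/0.8329 = 1.2006.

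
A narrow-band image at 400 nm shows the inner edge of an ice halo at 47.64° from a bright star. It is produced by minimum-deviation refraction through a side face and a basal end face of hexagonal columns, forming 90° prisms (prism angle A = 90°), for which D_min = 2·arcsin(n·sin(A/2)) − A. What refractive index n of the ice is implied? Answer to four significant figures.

Rearranging: n = sin((D_min + A)/2) / sin(A/2).
(D_min + A)/2 = (47.64° + 90°)/2 = 68.820°.
n = sin 68.820° / sin 45° = 0.9324 / 0.7071 = 1.3187.

1.319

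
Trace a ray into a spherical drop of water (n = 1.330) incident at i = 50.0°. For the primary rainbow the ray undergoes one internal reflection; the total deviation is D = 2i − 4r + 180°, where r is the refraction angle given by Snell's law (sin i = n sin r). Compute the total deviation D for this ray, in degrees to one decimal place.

139.3°

sin r = sin 50.0° / 1.330 = 0.7660/1.330 = 0.5760; r = 35.17°.
D = 2·50.0° − 4·35.17° + 180° = 100.00° − 140.67° + 180° = 139.33°.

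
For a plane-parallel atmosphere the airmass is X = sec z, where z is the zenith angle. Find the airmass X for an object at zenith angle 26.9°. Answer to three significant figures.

1.12

X = sec z = 1/cos 26.9° = 1/0.8918 = 1.1213.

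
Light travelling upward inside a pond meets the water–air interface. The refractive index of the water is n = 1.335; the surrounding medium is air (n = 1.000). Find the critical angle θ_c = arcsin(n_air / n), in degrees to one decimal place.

48.5°

sin θ_c = n_air / n = 1.000 / 1.335 = 0.7491.
θ_c = arcsin(0.7491) = 48.51°.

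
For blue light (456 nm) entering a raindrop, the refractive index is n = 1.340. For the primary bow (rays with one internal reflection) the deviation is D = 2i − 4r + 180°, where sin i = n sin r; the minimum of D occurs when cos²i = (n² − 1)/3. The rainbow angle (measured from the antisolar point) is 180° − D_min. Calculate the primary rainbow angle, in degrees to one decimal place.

cos²i = (1.79560 − 1)/3 = 0.26520; i = arccos(0.51498) = 59.004°.
sin r = sin 59.004°/1.340 = 0.63971; r = 39.770°.
D_min = 2·59.004° − 4·39.770° + 180° = 138.929°.
Rainbow angle = 180° − D_min = 41.071°.

41.1°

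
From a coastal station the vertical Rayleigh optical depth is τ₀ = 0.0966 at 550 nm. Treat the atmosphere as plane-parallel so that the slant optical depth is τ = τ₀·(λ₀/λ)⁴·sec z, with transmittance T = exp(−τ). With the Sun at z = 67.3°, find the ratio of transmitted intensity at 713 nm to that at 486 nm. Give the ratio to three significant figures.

Airmass: sec 67.3° = 2.5913.
τ(713 nm) = 0.0966 × (550/713)⁴ × 2.5913 = 0.0966 × 0.3541 × 2.5913 = 0.0886.
τ(486 nm) = 0.0966 × (550/486)⁴ × 2.5913 = 0.0966 × 1.6402 × 2.5913 = 0.4106.
T(713)/T(486) = exp(τ_B − τ_A) = exp(0.3220) = 1.3798.

1.38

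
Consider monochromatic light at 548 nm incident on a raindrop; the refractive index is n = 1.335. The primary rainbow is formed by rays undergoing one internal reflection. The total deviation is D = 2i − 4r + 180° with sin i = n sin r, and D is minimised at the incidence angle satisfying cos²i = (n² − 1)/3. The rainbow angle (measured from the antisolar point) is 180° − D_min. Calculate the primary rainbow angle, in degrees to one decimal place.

41.8°

cos²i = (1.78222 − 1)/3 = 0.26074; i = arccos(0.51063) = 59.294°.
sin r = sin 59.294°/1.335 = 0.64405; r = 40.094°.
D_min = 2·59.294° − 4·40.094° + 180° = 138.212°.
Rainbow angle = 180° − D_min = 41.788°.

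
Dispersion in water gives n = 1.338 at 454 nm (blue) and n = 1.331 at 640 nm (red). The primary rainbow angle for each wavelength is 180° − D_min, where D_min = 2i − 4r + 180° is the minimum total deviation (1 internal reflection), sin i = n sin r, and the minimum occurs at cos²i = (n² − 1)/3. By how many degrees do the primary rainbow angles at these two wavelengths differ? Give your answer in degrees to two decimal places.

At 454 nm (n = 1.338): cos²i = 0.26341 → i = 59.120°, r = 39.899°, D_min = 138.643°, rainbow angle = 41.357°.
At 640 nm (n = 1.331): cos²i = 0.25719 → i = 59.527°, r = 40.356°, D_min = 137.630°, rainbow angle = 42.370°.
Angular width = |41.357° − 42.370°| = 1.013°.

1.01°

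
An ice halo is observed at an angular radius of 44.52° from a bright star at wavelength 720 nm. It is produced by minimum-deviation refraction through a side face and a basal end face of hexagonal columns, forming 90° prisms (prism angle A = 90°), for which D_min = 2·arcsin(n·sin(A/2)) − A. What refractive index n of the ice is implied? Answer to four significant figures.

Rearranging: n = sin((D_min + A)/2) / sin(A/2).
(D_min + A)/2 = (44.52° + 90°)/2 = 67.260°.
n = sin 67.260° / sin 45° = 0.9223 / 0.7071 = 1.3043.

1.304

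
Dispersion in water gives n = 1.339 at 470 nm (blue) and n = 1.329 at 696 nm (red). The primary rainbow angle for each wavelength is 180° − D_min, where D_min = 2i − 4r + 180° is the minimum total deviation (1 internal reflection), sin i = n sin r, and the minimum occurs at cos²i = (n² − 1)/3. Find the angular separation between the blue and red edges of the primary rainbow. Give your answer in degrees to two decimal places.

At 470 nm (n = 1.339): cos²i = 0.26431 → i = 59.062°, r = 39.834°, D_min = 138.786°, rainbow angle = 41.214°.
At 696 nm (n = 1.329): cos²i = 0.25541 → i = 59.643°, r = 40.487°, D_min = 137.337°, rainbow angle = 42.663°.
Angular width = |41.214° − 42.663°| = 1.450°.

1.45°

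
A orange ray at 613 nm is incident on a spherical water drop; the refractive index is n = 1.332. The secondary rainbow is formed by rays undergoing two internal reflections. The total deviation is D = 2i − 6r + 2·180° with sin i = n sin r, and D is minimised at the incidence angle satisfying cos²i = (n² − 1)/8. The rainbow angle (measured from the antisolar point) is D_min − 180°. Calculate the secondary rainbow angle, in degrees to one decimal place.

50.6°

cos²i = (1.77422 − 1)/8 = 0.09678; i = arccos(0.31109) = 71.875°.
sin r = sin 71.875°/1.332 = 0.71350; r = 45.520°.
D_min = 2·71.875° − 6·45.520° + 360° = 230.628°.
Rainbow angle = D_min − 180° = 50.628°.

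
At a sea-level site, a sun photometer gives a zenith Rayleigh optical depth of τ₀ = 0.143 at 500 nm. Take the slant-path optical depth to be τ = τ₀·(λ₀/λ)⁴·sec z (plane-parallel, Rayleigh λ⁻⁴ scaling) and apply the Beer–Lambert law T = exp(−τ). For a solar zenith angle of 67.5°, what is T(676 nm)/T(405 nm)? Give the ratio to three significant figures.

2.13

Airmass: sec 67.5° = 2.6131.
τ(676 nm) = 0.143 × (500/676)⁴ × 2.6131 = 0.143 × 0.2993 × 2.6131 = 0.1118.
τ(405 nm) = 0.143 × (500/405)⁴ × 2.6131 = 0.143 × 2.3231 × 2.6131 = 0.8681.
T(676)/T(405) = exp(τ_B − τ_A) = exp(0.7562) = 2.1302.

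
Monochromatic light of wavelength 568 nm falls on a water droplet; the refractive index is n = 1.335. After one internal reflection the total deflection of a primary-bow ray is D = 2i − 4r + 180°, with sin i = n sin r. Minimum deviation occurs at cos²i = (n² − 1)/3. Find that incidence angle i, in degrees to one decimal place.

cos²i = (1.335² − 1)/3 = (1.78222 − 1)/3 = 0.26074.
cos i = 0.51063, so i = 59.294°.

59.3°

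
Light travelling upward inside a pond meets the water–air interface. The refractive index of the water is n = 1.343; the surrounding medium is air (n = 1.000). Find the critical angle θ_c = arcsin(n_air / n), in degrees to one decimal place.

48.1°

sin θ_c = n_air / n = 1.000 / 1.343 = 0.7446.
θ_c = arcsin(0.7446) = 48.12°.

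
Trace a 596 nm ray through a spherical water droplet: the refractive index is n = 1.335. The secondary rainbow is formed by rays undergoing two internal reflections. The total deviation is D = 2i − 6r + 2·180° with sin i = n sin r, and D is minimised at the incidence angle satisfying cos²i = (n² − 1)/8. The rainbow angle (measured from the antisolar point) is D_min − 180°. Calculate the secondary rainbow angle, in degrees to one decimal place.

51.4°

cos²i = (1.78222 − 1)/8 = 0.09778; i = arccos(0.31269) = 71.778°.
sin r = sin 71.778°/1.335 = 0.71150; r = 45.357°.
D_min = 2·71.778° − 6·45.357° + 360° = 231.414°.
Rainbow angle = D_min − 180° = 51.414°.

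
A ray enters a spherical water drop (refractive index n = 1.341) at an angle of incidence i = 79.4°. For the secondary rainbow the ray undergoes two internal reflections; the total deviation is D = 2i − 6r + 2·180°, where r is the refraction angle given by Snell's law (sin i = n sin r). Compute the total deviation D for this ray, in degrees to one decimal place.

236.0°

sin r = sin 79.4° / 1.341 = 0.9829/1.341 = 0.7330; r = 47.14°.
D = 2·79.4° − 6·47.14° + 2·180° = 158.80° − 282.82° + 360° = 235.98°.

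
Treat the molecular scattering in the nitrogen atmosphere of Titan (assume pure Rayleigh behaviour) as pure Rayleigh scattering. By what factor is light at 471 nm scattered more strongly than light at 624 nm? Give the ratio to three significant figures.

Rayleigh scattering ∝ λ⁻⁴, so the ratio of coefficients is the inverse fourth power of the wavelength ratio.
σ(471)/σ(624) = (624/471)⁴ = (1.3248)⁴ = 3.081.

3.08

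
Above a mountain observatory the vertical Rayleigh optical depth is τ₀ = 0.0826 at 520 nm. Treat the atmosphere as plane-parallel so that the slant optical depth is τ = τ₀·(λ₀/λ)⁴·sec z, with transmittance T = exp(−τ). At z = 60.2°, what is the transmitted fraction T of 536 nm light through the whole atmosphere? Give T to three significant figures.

sec 60.2° = 2.0122.
τ = 0.0826 × (520/536)⁴ × 2.0122 = 0.0826 × 0.8858 × 2.0122 = 0.1472.
T = exp(−0.1472) = 0.8631.

0.863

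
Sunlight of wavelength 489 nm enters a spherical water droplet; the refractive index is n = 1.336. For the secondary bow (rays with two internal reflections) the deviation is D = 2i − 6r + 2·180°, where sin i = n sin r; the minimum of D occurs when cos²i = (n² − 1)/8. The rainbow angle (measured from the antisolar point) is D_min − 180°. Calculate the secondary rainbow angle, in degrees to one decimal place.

cos²i = (1.78490 − 1)/8 = 0.09811; i = arccos(0.31323) = 71.746°.
sin r = sin 71.746°/1.336 = 0.71084; r = 45.303°.
D_min = 2·71.746° − 6·45.303° + 360° = 231.674°.
Rainbow angle = D_min − 180° = 51.674°.

51.7°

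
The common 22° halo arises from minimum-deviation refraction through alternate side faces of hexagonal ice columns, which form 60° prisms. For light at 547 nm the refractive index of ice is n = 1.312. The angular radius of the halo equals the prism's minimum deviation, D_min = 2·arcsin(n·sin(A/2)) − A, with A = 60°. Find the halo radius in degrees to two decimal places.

21.99°

n·sin(A/2) = 1.312 × sin 30° = 1.312 × 0.5000 = 0.6560.
D_min = 2·arcsin(0.6560) − 60° = 2 × 40.996° − 60° = 21.991°.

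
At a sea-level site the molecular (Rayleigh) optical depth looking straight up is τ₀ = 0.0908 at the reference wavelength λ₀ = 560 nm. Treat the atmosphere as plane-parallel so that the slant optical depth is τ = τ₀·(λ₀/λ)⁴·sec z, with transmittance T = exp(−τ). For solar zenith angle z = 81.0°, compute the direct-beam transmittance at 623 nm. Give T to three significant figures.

0.685

sec 81.0° = 6.3925.
τ = 0.0908 × (560/623)⁴ × 6.3925 = 0.0908 × 0.6528 × 6.3925 = 0.3789.
T = exp(−0.3789) = 0.6846.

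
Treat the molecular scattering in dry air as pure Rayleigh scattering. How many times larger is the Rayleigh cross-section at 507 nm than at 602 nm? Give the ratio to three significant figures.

Rayleigh scattering ∝ λ⁻⁴, so the ratio of coefficients is the inverse fourth power of the wavelength ratio.
σ(507)/σ(602) = (602/507)⁴ = (1.1874)⁴ = 1.988.

1.99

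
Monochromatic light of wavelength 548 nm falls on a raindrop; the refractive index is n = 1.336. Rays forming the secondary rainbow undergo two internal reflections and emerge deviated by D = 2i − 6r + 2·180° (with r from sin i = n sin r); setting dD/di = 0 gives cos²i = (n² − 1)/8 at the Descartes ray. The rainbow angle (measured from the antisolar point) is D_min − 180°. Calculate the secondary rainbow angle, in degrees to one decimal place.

51.7°

cos²i = (1.78490 − 1)/8 = 0.09811; i = arccos(0.31323) = 71.746°.
sin r = sin 71.746°/1.336 = 0.71084; r = 45.303°.
D_min = 2·71.746° − 6·45.303° + 360° = 231.674°.
Rainbow angle = D_min − 180° = 51.674°.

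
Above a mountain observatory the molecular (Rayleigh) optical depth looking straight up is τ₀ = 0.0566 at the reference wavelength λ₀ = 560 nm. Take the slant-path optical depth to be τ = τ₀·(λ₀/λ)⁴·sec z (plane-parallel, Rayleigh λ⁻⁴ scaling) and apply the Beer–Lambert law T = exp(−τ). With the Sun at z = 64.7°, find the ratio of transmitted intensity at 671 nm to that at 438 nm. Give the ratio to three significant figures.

1.34

Airmass: sec 64.7° = 2.3400.
τ(671 nm) = 0.0566 × (560/671)⁴ × 2.3400 = 0.0566 × 0.4851 × 2.3400 = 0.0643.
τ(438 nm) = 0.0566 × (560/438)⁴ × 2.3400 = 0.0566 × 2.6721 × 2.3400 = 0.3539.
T(671)/T(438) = exp(τ_B − τ_A) = exp(0.2896) = 1.3360.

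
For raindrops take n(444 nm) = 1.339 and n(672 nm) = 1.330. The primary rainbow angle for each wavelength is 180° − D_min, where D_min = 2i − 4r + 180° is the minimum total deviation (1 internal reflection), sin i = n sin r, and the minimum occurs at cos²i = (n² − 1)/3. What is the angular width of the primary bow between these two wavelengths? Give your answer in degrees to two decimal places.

At 444 nm (n = 1.339): cos²i = 0.26431 → i = 59.062°, r = 39.834°, D_min = 138.786°, rainbow angle = 41.214°.
At 672 nm (n = 1.330): cos²i = 0.25630 → i = 59.585°, r = 40.422°, D_min = 137.484°, rainbow angle = 42.516°.
Angular width = |41.214° − 42.516°| = 1.303°.

1.30°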